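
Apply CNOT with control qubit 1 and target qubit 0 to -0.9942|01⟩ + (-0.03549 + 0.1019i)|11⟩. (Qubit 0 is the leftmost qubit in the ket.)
(-0.03549 + 0.1019i)|01⟩ - 0.9942|11⟩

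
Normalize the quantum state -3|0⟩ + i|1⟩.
-0.9487|0⟩ + 0.3162i|1⟩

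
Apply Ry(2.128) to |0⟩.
0.4854|0⟩ + 0.8743|1⟩

Ry(2.128) = [[cos(θ/2), −sin(θ/2)], [sin(θ/2), cos(θ/2)]]; θ = 2.128, cos(θ/2) ≈ 0.485379, sin(θ/2) ≈ 0.874304.
With a = amp(|0⟩) = 1 and b = amp(|1⟩) = 0:
new amp(|0⟩) = (0.485379)·a + (-0.874304)·b = 0.4854
new amp(|1⟩) = (0.874304)·a + (0.485379)·b = 0.8743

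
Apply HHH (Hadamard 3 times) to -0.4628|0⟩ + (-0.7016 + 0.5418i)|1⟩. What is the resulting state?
(-0.8234 + 0.3831i)|0⟩ + (0.1689 - 0.3831i)|1⟩

H² = I, so H^3 = H: a single Hadamard. With (a, b) = (-0.4628, (-0.7016 + 0.5418i)), H gives ((a + b)/√2, (a − b)/√2) = ((-0.8234 + 0.3831i), (0.1689 - 0.3831i)).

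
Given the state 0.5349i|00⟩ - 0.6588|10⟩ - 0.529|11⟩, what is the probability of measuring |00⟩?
0.2861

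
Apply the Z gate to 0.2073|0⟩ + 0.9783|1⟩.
0.2073|0⟩ - 0.9783|1⟩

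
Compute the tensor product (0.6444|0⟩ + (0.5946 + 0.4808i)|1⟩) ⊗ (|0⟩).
0.6444|00⟩ + (0.5946 + 0.4808i)|10⟩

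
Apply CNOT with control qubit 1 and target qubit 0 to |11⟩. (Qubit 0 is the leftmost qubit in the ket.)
|01⟩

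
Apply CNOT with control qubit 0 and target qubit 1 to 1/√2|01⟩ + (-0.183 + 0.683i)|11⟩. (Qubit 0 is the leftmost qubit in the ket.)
1/√2|01⟩ + (-0.183 + 0.683i)|10⟩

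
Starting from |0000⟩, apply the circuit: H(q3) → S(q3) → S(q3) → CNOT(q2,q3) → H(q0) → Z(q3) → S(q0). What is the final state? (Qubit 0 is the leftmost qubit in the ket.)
1/2|0000⟩ + 1/2|0001⟩ + (1/2)i|1000⟩ + (1/2)i|1001⟩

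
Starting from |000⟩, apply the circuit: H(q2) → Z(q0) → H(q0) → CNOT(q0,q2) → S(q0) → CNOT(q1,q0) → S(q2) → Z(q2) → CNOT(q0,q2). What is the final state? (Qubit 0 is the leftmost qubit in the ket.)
1/2|000⟩ - (1/2)i|001⟩ + 1/2|100⟩ + (1/2)i|101⟩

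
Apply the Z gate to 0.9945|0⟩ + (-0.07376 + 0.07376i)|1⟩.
0.9945|0⟩ + (0.07376 - 0.07376i)|1⟩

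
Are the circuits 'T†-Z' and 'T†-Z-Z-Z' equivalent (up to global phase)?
Yes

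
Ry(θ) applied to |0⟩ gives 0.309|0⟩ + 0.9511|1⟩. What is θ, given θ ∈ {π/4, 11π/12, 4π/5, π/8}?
4π/5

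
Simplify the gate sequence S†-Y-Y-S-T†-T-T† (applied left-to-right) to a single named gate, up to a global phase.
T†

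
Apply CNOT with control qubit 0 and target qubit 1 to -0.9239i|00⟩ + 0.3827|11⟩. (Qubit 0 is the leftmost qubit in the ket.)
-0.9239i|00⟩ + 0.3827|10⟩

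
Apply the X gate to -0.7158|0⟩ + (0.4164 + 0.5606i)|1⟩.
(0.4164 + 0.5606i)|0⟩ - 0.7158|1⟩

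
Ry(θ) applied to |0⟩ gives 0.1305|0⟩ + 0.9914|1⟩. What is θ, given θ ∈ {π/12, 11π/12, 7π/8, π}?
11π/12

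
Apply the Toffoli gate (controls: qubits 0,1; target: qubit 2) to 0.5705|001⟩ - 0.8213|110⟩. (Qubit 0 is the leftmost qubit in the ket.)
0.5705|001⟩ - 0.8213|111⟩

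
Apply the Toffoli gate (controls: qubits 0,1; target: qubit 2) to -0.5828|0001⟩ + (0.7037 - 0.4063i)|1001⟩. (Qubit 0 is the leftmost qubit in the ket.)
-0.5828|0001⟩ + (0.7037 - 0.4063i)|1001⟩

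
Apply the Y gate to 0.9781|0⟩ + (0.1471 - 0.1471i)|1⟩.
(-0.1471 - 0.1471i)|0⟩ + 0.9781i|1⟩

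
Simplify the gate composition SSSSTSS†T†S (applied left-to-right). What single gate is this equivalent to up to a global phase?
S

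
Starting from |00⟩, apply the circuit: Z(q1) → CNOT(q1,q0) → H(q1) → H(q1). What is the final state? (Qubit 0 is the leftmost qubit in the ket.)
|00⟩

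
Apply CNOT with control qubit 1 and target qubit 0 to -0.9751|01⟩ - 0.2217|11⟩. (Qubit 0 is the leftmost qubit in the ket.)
-0.2217|01⟩ - 0.9751|11⟩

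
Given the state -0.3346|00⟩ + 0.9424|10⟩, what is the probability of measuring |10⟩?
0.8881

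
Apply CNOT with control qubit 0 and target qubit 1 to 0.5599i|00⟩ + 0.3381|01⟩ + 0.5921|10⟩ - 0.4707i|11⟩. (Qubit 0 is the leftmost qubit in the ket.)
0.5599i|00⟩ + 0.3381|01⟩ - 0.4707i|10⟩ + 0.5921|11⟩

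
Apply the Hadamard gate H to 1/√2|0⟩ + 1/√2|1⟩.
|0⟩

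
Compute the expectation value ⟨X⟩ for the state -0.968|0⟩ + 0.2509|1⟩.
-0.4857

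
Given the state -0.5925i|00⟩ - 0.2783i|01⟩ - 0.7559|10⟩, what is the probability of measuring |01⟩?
0.07745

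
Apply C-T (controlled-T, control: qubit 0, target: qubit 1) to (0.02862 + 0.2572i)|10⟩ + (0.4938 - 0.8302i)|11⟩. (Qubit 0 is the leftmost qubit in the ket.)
(0.02862 + 0.2572i)|10⟩ + (0.9362 - 0.2379i)|11⟩

C-T leaves the control-|0⟩ kets |00⟩, |01⟩ unchanged and applies T to qubit 1 on the control-|1⟩ pair (|10⟩, |11⟩).
T = [[1, 0], [0, (1/√2 + (1/√2)i)]].
With a = amp(|10⟩) = (0.02862 + 0.2572i) and b = amp(|11⟩) = (0.4938 - 0.8302i):
new amp(|10⟩) = (1)·a = (0.02862 + 0.2572i)
new amp(|11⟩) = (1/√2 + (1/√2)i)·b = (0.9362 - 0.2379i)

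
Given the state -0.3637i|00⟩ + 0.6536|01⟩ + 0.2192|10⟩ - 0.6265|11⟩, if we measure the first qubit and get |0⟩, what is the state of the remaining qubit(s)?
-0.4862i|0⟩ + 0.8738|1⟩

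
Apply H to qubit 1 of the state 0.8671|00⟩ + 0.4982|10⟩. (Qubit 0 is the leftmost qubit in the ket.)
0.6131|00⟩ + 0.6131|01⟩ + 0.3523|10⟩ + 0.3523|11⟩

H on qubit 1 mixes each pair of kets that differ only in qubit 1: amplitudes (a, b) of (|…0…⟩, |…1…⟩) become ((a + b)/√2, (a − b)/√2). Kets absent from the input have amplitude 0.
(|00⟩, |01⟩): (a, b) = (0.8671, 0) → (0.6131, 0.6131)
(|10⟩, |11⟩): (a, b) = (0.4982, 0) → (0.3523, 0.3523)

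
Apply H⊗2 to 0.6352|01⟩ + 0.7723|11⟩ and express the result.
0.7038|00⟩ - 0.7038|01⟩ - 0.06855|10⟩ + 0.06855|11⟩

H⊗2 gives amp(|y⟩) = (1/2) Σ_x (−1)^(x·y) amp(|x⟩), where x·y is the number of positions in which both x and y have a 1.
|00⟩: (0.6352 + 0.7723)/2 = 0.7038
|01⟩: (-0.6352 - 0.7723)/2 = -0.7038
|10⟩: (0.6352 - 0.7723)/2 = -0.06855
|11⟩: (-0.6352 + 0.7723)/2 = 0.06855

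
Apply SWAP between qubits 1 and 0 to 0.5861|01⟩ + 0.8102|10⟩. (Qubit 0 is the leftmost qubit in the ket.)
0.8102|01⟩ + 0.5861|10⟩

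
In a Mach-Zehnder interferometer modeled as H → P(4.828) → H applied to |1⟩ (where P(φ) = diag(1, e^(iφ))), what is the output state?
(0.4423 + 0.4967i)|0⟩ + (0.5577 - 0.4967i)|1⟩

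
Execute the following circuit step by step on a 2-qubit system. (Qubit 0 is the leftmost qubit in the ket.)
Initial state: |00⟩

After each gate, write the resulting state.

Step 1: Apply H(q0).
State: 1/√2|00⟩ + 1/√2|10⟩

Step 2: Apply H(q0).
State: |00⟩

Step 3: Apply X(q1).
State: |01⟩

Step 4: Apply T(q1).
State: (1/√2 + (1/√2)i)|01⟩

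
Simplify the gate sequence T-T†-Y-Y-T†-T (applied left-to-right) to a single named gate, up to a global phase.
I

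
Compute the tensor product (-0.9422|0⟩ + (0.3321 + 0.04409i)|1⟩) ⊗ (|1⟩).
-0.9422|01⟩ + (0.3321 + 0.04409i)|11⟩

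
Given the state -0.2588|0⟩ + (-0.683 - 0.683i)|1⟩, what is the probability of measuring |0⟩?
0.06698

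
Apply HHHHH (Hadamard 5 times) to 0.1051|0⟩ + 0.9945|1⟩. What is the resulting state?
0.7775|0⟩ - 0.6289|1⟩

H² = I, so H^5 = H: a single Hadamard. With (a, b) = (0.1051, 0.9945), H gives ((a + b)/√2, (a − b)/√2) = (0.7775, -0.6289).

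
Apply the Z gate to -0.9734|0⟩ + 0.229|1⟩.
-0.9734|0⟩ - 0.229|1⟩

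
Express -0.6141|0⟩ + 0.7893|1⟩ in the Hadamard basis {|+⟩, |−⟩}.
0.1239|+⟩ - 0.9924|−⟩

With |ψ⟩ = α|0⟩ + β|1⟩, the Hadamard-basis coefficients are ⟨+|ψ⟩ = (α + β)/√2 and ⟨−|ψ⟩ = (α − β)/√2.
Here α = -0.6141, β = 0.7893: (α + β)/√2 = 0.1239, (α − β)/√2 = -0.9924.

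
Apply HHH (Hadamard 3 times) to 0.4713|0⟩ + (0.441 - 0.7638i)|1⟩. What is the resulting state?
(0.6451 - 0.5401i)|0⟩ + (0.02143 + 0.5401i)|1⟩

H² = I, so H^3 = H: a single Hadamard. With (a, b) = (0.4713, (0.441 - 0.7638i)), H gives ((a + b)/√2, (a − b)/√2) = ((0.6451 - 0.5401i), (0.02143 + 0.5401i)).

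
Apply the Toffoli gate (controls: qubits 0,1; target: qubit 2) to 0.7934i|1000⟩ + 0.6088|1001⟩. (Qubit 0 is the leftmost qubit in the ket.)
0.7934i|1000⟩ + 0.6088|1001⟩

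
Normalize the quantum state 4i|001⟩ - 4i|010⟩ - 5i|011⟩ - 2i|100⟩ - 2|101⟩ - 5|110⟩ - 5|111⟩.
0.373i|001⟩ - 0.373i|010⟩ - 0.4663i|011⟩ - 0.1865i|100⟩ - 0.1865|101⟩ - 0.4663|110⟩ - 0.4663|111⟩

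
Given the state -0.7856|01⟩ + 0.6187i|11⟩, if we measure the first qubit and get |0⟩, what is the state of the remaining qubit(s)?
-|1⟩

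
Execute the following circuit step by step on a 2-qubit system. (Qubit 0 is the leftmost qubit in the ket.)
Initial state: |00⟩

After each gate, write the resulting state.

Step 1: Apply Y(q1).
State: i|01⟩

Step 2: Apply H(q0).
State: (1/√2)i|01⟩ + (1/√2)i|11⟩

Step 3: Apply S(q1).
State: -1/√2|01⟩ - 1/√2|11⟩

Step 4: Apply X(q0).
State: -1/√2|01⟩ - 1/√2|11⟩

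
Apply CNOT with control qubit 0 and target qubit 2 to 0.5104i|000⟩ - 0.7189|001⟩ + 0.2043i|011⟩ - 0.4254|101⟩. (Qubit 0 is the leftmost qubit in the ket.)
0.5104i|000⟩ - 0.7189|001⟩ + 0.2043i|011⟩ - 0.4254|100⟩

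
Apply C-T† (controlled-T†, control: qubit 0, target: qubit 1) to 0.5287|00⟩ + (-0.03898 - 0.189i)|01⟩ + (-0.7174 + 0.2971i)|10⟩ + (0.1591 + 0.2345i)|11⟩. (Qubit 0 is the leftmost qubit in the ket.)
0.5287|00⟩ + (-0.03898 - 0.189i)|01⟩ + (-0.7174 + 0.2971i)|10⟩ + (0.2783 + 0.05332i)|11⟩

C-T† leaves the control-|0⟩ kets |00⟩, |01⟩ unchanged and applies T† to qubit 1 on the control-|1⟩ pair (|10⟩, |11⟩).
T† = [[1, 0], [0, (1/√2 - (1/√2)i)]].
With a = amp(|10⟩) = (-0.7174 + 0.2971i) and b = amp(|11⟩) = (0.1591 + 0.2345i):
new amp(|10⟩) = (1)·a = (-0.7174 + 0.2971i)
new amp(|11⟩) = (1/√2 - (1/√2)i)·b = (0.2783 + 0.05332i)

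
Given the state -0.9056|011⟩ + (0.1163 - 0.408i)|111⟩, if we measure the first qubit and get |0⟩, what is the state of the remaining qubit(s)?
-|11⟩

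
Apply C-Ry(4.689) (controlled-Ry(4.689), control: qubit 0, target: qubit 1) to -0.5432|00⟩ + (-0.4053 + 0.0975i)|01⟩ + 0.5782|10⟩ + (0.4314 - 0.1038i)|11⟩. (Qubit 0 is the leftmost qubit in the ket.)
-0.5432|00⟩ + (-0.4053 + 0.0975i)|01⟩ + (-0.7126 + 0.07425i)|10⟩ + (0.1121 + 0.07253i)|11⟩

C-Ry(4.689) leaves the control-|0⟩ kets |00⟩, |01⟩ unchanged and applies Ry(4.689) to qubit 1 on the control-|1⟩ pair (|10⟩, |11⟩).
Ry(4.689) = [[cos(θ/2), −sin(θ/2)], [sin(θ/2), cos(θ/2)]]; θ = 4.689, cos(θ/2) ≈ -0.698789, sin(θ/2) ≈ 0.715327.
With a = amp(|10⟩) = 0.5782 and b = amp(|11⟩) = (0.4314 - 0.1038i):
new amp(|10⟩) = (-0.698789)·a + (-0.715327)·b = (-0.7126 + 0.07425i)
new amp(|11⟩) = (0.715327)·a + (-0.698789)·b = (0.1121 + 0.07253i)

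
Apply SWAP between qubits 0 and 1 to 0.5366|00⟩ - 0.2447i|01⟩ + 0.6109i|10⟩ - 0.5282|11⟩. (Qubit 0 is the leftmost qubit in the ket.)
0.5366|00⟩ + 0.6109i|01⟩ - 0.2447i|10⟩ - 0.5282|11⟩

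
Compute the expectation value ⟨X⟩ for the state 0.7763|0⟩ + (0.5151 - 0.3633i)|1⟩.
0.7997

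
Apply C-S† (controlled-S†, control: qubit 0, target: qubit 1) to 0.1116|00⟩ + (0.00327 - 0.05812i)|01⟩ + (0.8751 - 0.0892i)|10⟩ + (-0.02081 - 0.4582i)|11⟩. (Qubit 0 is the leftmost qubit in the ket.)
0.1116|00⟩ + (0.00327 - 0.05812i)|01⟩ + (0.8751 - 0.0892i)|10⟩ + (-0.4582 + 0.02081i)|11⟩

C-S† leaves the control-|0⟩ kets |00⟩, |01⟩ unchanged and applies S† to qubit 1 on the control-|1⟩ pair (|10⟩, |11⟩).
S† = [[1, 0], [0, -i]].
With a = amp(|10⟩) = (0.8751 - 0.0892i) and b = amp(|11⟩) = (-0.02081 - 0.4582i):
new amp(|10⟩) = (1)·a = (0.8751 - 0.0892i)
new amp(|11⟩) = (-i)·b = (-0.4582 + 0.02081i)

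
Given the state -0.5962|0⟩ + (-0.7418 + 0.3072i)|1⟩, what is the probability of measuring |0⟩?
0.3555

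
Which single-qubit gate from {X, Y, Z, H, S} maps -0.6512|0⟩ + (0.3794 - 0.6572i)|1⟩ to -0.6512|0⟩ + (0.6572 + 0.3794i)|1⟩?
S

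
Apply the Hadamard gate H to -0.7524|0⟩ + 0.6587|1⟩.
-0.06626|0⟩ - 0.9978|1⟩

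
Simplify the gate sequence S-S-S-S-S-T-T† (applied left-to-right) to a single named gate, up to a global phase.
S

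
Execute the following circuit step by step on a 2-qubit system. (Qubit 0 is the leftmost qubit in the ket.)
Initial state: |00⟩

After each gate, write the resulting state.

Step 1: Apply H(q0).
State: 1/√2|00⟩ + 1/√2|10⟩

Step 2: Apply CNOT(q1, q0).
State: 1/√2|00⟩ + 1/√2|10⟩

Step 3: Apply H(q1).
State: 1/2|00⟩ + 1/2|01⟩ + 1/2|10⟩ + 1/2|11⟩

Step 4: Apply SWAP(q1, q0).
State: 1/2|00⟩ + 1/2|01⟩ + 1/2|10⟩ + 1/2|11⟩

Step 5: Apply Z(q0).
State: 1/2|00⟩ + 1/2|01⟩ - 1/2|10⟩ - 1/2|11⟩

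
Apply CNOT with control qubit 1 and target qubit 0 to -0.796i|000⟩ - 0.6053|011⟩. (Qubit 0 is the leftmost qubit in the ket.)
-0.796i|000⟩ - 0.6053|111⟩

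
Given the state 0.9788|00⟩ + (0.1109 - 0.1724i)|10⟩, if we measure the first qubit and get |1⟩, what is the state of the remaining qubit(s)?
(0.541 - 0.841i)|0⟩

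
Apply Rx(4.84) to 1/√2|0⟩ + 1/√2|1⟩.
(-0.5309 - 0.4671i)|0⟩ + (-0.5309 - 0.4671i)|1⟩

Rx(4.84) = [[cos(θ/2), −i·sin(θ/2)], [−i·sin(θ/2), cos(θ/2)]]; θ = 4.84, cos(θ/2) ≈ -0.750755, sin(θ/2) ≈ 0.660581.
With a = amp(|0⟩) = 1/√2 and b = amp(|1⟩) = 1/√2:
new amp(|0⟩) = (-0.750755)·a + (-0.660581i)·b = (-0.5309 - 0.4671i)
new amp(|1⟩) = (-0.660581i)·a + (-0.750755)·b = (-0.5309 - 0.4671i)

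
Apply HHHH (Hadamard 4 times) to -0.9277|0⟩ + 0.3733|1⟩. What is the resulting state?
-0.9277|0⟩ + 0.3733|1⟩

H² = I, so an even number of Hadamards cancels: H^4 = I and the state is unchanged.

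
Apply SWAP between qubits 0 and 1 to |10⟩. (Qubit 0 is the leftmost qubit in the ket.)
|01⟩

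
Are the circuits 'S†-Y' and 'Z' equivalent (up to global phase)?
No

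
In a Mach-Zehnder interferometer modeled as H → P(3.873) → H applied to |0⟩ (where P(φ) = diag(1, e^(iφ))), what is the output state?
(0.1279 - 0.334i)|0⟩ + (0.8721 + 0.334i)|1⟩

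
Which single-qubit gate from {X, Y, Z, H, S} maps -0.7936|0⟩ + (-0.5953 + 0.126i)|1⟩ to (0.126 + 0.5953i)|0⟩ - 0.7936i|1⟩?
Y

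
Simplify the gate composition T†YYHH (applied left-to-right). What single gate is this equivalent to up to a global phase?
T†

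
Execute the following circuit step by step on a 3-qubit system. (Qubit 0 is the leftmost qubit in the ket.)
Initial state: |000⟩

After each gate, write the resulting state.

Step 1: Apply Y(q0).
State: i|100⟩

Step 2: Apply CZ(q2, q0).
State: i|100⟩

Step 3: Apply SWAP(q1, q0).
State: i|010⟩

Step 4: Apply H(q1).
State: (1/√2)i|000⟩ - (1/√2)i|010⟩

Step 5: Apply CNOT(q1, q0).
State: (1/√2)i|000⟩ - (1/√2)i|110⟩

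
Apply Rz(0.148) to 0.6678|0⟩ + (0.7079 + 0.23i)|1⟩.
(0.666 - 0.04937i)|0⟩ + (0.689 + 0.2817i)|1⟩

Rz(0.148) = [[e^(−iθ/2), 0], [0, e^(iθ/2)]] with e^(±iθ/2) = cos(θ/2) ± i·sin(θ/2); θ = 0.148, cos(θ/2) ≈ 0.997263, sin(θ/2) ≈ 0.0739325.
With a = amp(|0⟩) = 0.6678 and b = amp(|1⟩) = (0.7079 + 0.23i):
new amp(|0⟩) = (0.997263 - 0.0739325i)·a = (0.666 - 0.04937i)
new amp(|1⟩) = (0.997263 + 0.0739325i)·b = (0.689 + 0.2817i)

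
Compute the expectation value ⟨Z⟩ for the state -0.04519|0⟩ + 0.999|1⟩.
-0.996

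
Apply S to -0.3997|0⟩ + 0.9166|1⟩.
-0.3997|0⟩ + 0.9166i|1⟩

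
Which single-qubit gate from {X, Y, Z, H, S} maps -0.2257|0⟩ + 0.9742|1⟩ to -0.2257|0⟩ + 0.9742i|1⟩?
S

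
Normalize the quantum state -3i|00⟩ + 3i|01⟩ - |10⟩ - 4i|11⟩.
-0.5071i|00⟩ + 0.5071i|01⟩ - 0.169|10⟩ - 0.6761i|11⟩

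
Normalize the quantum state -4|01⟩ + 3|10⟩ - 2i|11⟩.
-0.7428|01⟩ + 0.5571|10⟩ - 0.3714i|11⟩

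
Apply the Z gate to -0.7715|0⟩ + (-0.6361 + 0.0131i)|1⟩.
-0.7715|0⟩ + (0.6361 - 0.0131i)|1⟩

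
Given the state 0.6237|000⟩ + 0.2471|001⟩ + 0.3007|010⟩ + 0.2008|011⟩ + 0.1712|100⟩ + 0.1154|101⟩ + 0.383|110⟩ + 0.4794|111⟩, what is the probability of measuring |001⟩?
0.06106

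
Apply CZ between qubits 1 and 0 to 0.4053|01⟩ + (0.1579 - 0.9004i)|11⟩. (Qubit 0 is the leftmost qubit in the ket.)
0.4053|01⟩ + (-0.1579 + 0.9004i)|11⟩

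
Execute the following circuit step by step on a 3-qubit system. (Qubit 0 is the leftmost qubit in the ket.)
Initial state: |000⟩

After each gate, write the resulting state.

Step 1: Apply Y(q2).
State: i|001⟩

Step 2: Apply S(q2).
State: -|001⟩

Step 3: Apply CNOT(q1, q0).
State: -|001⟩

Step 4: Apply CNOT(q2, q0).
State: -|101⟩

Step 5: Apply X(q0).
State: -|001⟩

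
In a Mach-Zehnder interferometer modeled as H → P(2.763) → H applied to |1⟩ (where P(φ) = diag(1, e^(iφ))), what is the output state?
(0.9646 - 0.1848i)|0⟩ + (0.03541 + 0.1848i)|1⟩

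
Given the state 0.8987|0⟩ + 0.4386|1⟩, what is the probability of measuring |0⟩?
0.8077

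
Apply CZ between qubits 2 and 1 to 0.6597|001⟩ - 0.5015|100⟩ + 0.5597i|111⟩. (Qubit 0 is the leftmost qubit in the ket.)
0.6597|001⟩ - 0.5015|100⟩ - 0.5597i|111⟩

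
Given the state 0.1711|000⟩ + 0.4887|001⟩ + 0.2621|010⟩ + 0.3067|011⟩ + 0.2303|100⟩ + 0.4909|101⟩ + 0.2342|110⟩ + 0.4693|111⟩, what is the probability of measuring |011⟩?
0.09406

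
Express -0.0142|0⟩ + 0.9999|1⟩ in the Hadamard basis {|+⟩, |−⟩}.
0.697|+⟩ - 0.7171|−⟩

With |ψ⟩ = α|0⟩ + β|1⟩, the Hadamard-basis coefficients are ⟨+|ψ⟩ = (α + β)/√2 and ⟨−|ψ⟩ = (α − β)/√2.
Here α = -0.0142, β = 0.9999: (α + β)/√2 = 0.697, (α − β)/√2 = -0.7171.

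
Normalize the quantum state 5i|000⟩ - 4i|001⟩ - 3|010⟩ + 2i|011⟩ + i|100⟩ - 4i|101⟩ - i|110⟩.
0.5893i|000⟩ - 0.4714i|001⟩ - 1/√8|010⟩ + 0.2357i|011⟩ + 0.1179i|100⟩ - 0.4714i|101⟩ - 0.1179i|110⟩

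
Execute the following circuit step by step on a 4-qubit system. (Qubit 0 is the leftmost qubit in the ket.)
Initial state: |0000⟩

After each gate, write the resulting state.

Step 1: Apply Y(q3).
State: i|0001⟩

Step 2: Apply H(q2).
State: (1/√2)i|0001⟩ + (1/√2)i|0011⟩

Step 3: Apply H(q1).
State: (1/2)i|0001⟩ + (1/2)i|0011⟩ + (1/2)i|0101⟩ + (1/2)i|0111⟩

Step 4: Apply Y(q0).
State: -1/2|1001⟩ - 1/2|1011⟩ - 1/2|1101⟩ - 1/2|1111⟩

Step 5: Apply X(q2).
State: -1/2|1001⟩ - 1/2|1011⟩ - 1/2|1101⟩ - 1/2|1111⟩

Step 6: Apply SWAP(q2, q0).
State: -1/2|0011⟩ - 1/2|0111⟩ - 1/2|1011⟩ - 1/2|1111⟩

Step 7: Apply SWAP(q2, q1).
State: -1/2|0101⟩ - 1/2|0111⟩ - 1/2|1101⟩ - 1/2|1111⟩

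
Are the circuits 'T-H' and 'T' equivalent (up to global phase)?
No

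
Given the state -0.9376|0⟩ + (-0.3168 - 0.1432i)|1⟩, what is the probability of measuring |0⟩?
0.8791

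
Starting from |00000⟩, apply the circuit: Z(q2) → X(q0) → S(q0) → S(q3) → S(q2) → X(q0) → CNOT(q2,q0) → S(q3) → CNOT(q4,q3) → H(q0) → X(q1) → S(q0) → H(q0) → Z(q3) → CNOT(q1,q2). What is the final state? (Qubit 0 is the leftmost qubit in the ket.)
(-1/2 + (1/2)i)|01100⟩ + (1/2 + (1/2)i)|11100⟩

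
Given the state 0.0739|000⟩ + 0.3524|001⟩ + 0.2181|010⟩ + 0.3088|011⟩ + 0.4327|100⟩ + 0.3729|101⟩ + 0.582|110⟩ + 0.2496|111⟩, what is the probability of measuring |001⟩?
0.1242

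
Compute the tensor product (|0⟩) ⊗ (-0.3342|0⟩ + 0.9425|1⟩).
-0.3342|00⟩ + 0.9425|01⟩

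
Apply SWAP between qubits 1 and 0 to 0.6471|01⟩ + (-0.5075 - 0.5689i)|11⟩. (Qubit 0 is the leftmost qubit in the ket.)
0.6471|10⟩ + (-0.5075 - 0.5689i)|11⟩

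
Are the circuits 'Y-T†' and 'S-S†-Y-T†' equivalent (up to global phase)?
Yes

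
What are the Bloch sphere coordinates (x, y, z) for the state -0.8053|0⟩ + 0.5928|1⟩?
(-0.9548, 0, 0.2971)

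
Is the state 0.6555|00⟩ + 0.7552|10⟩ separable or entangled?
Separable

Writing the state as a|00⟩ + b|01⟩ + c|10⟩ + d|11⟩, it is a product state iff ad − bc = 0.
Here (a, b, c, d) = (0.6555, 0, 0.7552, 0): ad − bc = (0.6555)(0) − (0)(0.7552) = 0, so the state is separable.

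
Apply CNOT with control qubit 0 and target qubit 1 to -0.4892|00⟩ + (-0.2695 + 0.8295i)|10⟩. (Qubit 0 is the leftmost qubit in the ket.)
-0.4892|00⟩ + (-0.2695 + 0.8295i)|11⟩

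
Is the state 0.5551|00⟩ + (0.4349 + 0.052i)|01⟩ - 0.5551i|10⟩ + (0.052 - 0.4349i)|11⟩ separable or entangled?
Separable

Writing the state as a|00⟩ + b|01⟩ + c|10⟩ + d|11⟩, it is a product state iff ad − bc = 0.
Here (a, b, c, d) = (0.5551, (0.4349 + 0.052i), -0.5551i, (0.052 - 0.4349i)): ad − bc = (0.5551)(0.052 - 0.4349i) − (0.4349 + 0.052i)(-0.5551i) = 0, so the state is separable.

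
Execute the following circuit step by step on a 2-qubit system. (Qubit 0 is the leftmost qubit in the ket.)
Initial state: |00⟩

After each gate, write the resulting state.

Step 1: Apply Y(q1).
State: i|01⟩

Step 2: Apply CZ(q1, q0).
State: i|01⟩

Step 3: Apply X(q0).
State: i|11⟩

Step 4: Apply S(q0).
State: -|11⟩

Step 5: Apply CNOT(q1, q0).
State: -|01⟩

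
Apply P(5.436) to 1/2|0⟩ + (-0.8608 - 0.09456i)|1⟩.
1/2|0⟩ + (-0.6408 + 0.5825i)|1⟩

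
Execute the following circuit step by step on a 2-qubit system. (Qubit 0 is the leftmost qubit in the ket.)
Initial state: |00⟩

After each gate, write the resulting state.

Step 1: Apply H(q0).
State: 1/√2|00⟩ + 1/√2|10⟩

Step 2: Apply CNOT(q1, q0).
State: 1/√2|00⟩ + 1/√2|10⟩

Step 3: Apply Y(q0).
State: -(1/√2)i|00⟩ + (1/√2)i|10⟩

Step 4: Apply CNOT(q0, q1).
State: -(1/√2)i|00⟩ + (1/√2)i|11⟩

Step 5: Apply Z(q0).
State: -(1/√2)i|00⟩ - (1/√2)i|11⟩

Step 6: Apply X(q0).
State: -(1/√2)i|01⟩ - (1/√2)i|10⟩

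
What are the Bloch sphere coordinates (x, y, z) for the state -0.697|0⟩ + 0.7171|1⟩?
(-0.9996, 0, -0.02842)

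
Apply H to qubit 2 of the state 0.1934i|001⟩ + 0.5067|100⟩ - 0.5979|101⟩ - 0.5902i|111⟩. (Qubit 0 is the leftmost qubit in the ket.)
0.1368i|000⟩ - 0.1368i|001⟩ - 0.06449|100⟩ + 0.7811|101⟩ - 0.4173i|110⟩ + 0.4173i|111⟩

H on qubit 2 mixes each pair of kets that differ only in qubit 2: amplitudes (a, b) of (|…0…⟩, |…1…⟩) become ((a + b)/√2, (a − b)/√2). Kets absent from the input have amplitude 0.
(|000⟩, |001⟩): (a, b) = (0, 0.1934i) → (0.1368i, -0.1368i)
(|100⟩, |101⟩): (a, b) = (0.5067, -0.5979) → (-0.06449, 0.7811)
(|110⟩, |111⟩): (a, b) = (0, -0.5902i) → (-0.4173i, 0.4173i)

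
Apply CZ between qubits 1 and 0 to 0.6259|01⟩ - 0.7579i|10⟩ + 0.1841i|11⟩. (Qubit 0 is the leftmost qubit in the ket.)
0.6259|01⟩ - 0.7579i|10⟩ - 0.1841i|11⟩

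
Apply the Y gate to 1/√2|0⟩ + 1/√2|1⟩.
-(1/√2)i|0⟩ + (1/√2)i|1⟩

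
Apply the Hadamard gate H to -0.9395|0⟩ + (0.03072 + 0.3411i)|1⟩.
(-0.6426 + 0.2412i)|0⟩ + (-0.686 - 0.2412i)|1⟩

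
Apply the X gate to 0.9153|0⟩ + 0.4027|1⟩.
0.4027|0⟩ + 0.9153|1⟩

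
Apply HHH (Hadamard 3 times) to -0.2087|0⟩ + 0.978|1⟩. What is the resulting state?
0.544|0⟩ - 0.8391|1⟩

H² = I, so H^3 = H: a single Hadamard. With (a, b) = (-0.2087, 0.978), H gives ((a + b)/√2, (a − b)/√2) = (0.544, -0.8391).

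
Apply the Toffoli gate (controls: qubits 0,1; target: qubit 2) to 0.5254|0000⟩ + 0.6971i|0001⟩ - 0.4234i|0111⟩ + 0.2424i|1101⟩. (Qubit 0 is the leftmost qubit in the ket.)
0.5254|0000⟩ + 0.6971i|0001⟩ - 0.4234i|0111⟩ + 0.2424i|1111⟩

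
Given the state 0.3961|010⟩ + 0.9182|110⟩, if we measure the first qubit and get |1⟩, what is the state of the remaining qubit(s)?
|10⟩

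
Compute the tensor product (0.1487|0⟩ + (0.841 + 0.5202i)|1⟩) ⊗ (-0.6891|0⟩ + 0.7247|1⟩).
-0.1025|00⟩ + 0.1078|01⟩ + (-0.5795 - 0.3585i)|10⟩ + (0.6095 + 0.377i)|11⟩

amp(|b₁b₂…⟩) = product of the factor amplitudes for bits b₁, b₂, …; only kets whose every factor amplitude is nonzero survive.
|00⟩: (0.1487)(-0.6891) = -0.1025
|01⟩: (0.1487)(0.7247) = 0.1078
|10⟩: (0.841 + 0.5202i)(-0.6891) = (-0.5795 - 0.3585i)
|11⟩: (0.841 + 0.5202i)(0.7247) = (0.6095 + 0.377i)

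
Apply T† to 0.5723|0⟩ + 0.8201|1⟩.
0.5723|0⟩ + (0.5799 - 0.5799i)|1⟩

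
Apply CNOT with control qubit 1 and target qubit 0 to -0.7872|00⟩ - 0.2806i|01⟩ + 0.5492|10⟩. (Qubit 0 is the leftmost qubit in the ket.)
-0.7872|00⟩ + 0.5492|10⟩ - 0.2806i|11⟩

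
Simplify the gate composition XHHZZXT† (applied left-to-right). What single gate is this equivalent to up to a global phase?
T†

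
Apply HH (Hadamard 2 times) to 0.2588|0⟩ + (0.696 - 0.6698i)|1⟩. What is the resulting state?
0.2588|0⟩ + (0.696 - 0.6698i)|1⟩

H² = I, so an even number of Hadamards cancels: H^2 = I and the state is unchanged.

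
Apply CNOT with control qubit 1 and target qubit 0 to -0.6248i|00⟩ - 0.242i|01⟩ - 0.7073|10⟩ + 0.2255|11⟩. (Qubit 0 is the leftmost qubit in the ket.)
-0.6248i|00⟩ + 0.2255|01⟩ - 0.7073|10⟩ - 0.242i|11⟩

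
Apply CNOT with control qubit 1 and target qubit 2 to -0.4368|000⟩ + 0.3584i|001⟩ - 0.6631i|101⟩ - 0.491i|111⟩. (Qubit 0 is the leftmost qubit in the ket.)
-0.4368|000⟩ + 0.3584i|001⟩ - 0.6631i|101⟩ - 0.491i|110⟩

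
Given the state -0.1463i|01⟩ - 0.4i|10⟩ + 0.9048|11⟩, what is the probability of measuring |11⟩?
0.8187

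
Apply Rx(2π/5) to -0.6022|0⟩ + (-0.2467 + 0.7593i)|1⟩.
(-0.04088 + 0.145i)|0⟩ + (-0.1996 + 0.9683i)|1⟩

Rx(2π/5) = [[cos(θ/2), −i·sin(θ/2)], [−i·sin(θ/2), cos(θ/2)]]; θ = 2π/5, cos(θ/2) ≈ 0.809017, sin(θ/2) ≈ 0.587785.
With a = amp(|0⟩) = -0.6022 and b = amp(|1⟩) = (-0.2467 + 0.7593i):
new amp(|0⟩) = (0.809017)·a + (-0.587785i)·b = (-0.04088 + 0.145i)
new amp(|1⟩) = (-0.587785i)·a + (0.809017)·b = (-0.1996 + 0.9683i)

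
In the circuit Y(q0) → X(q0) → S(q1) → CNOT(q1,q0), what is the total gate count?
4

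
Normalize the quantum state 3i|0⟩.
i|0⟩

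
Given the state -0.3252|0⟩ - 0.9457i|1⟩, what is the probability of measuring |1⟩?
0.8943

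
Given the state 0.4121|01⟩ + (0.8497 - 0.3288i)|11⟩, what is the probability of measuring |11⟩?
0.8301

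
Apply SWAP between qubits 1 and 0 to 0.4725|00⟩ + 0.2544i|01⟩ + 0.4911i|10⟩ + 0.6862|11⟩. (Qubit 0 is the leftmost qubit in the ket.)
0.4725|00⟩ + 0.4911i|01⟩ + 0.2544i|10⟩ + 0.6862|11⟩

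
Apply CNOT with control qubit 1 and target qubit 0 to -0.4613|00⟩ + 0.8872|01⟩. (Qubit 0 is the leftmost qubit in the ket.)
-0.4613|00⟩ + 0.8872|11⟩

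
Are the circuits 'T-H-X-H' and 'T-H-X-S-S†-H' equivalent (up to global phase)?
Yes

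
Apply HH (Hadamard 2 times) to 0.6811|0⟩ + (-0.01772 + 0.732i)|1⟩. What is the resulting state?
0.6811|0⟩ + (-0.01772 + 0.732i)|1⟩

H² = I, so an even number of Hadamards cancels: H^2 = I and the state is unchanged.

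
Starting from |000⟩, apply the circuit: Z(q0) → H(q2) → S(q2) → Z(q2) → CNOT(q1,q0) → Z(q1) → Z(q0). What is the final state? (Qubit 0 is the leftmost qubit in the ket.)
1/√2|000⟩ - (1/√2)i|001⟩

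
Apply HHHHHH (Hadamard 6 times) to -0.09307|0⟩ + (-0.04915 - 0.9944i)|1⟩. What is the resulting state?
-0.09307|0⟩ + (-0.04915 - 0.9944i)|1⟩

H² = I, so an even number of Hadamards cancels: H^6 = I and the state is unchanged.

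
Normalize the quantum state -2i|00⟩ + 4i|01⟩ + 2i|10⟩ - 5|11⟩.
-0.2857i|00⟩ + 0.5714i|01⟩ + 0.2857i|10⟩ - 0.7143|11⟩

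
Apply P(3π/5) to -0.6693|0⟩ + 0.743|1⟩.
-0.6693|0⟩ + (-0.2296 + 0.7066i)|1⟩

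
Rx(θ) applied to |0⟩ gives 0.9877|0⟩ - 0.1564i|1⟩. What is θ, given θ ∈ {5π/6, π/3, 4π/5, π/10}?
π/10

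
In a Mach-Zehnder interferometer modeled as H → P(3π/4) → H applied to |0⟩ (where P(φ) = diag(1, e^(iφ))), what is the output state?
(0.1464 + (1/√8)i)|0⟩ + (0.8536 - (1/√8)i)|1⟩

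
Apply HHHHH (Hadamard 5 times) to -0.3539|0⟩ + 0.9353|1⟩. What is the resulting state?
0.4111|0⟩ - 0.9116|1⟩

H² = I, so H^5 = H: a single Hadamard. With (a, b) = (-0.3539, 0.9353), H gives ((a + b)/√2, (a − b)/√2) = (0.4111, -0.9116).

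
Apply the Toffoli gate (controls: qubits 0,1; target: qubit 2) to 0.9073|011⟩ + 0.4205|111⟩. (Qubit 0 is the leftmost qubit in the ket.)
0.9073|011⟩ + 0.4205|110⟩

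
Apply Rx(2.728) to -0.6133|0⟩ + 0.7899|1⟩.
(-0.1259 - 0.7731i)|0⟩ + (0.1622 + 0.6002i)|1⟩

Rx(2.728) = [[cos(θ/2), −i·sin(θ/2)], [−i·sin(θ/2), cos(θ/2)]]; θ = 2.728, cos(θ/2) ≈ 0.205326, sin(θ/2) ≈ 0.978694.
With a = amp(|0⟩) = -0.6133 and b = amp(|1⟩) = 0.7899:
new amp(|0⟩) = (0.205326)·a + (-0.978694i)·b = (-0.1259 - 0.7731i)
new amp(|1⟩) = (-0.978694i)·a + (0.205326)·b = (0.1622 + 0.6002i)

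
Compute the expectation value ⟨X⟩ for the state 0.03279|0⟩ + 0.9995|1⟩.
0.06555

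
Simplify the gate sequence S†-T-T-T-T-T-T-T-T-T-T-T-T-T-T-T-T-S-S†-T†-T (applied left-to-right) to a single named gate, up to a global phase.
S†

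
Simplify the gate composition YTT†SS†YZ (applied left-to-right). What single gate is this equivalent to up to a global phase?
Z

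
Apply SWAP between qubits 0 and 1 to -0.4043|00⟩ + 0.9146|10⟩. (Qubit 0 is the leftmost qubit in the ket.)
-0.4043|00⟩ + 0.9146|01⟩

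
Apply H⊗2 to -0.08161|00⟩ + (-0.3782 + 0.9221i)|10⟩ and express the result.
(-0.2299 + 0.4611i)|00⟩ + (-0.2299 + 0.4611i)|01⟩ + (0.1483 - 0.4611i)|10⟩ + (0.1483 - 0.4611i)|11⟩

H⊗2 gives amp(|y⟩) = (1/2) Σ_x (−1)^(x·y) amp(|x⟩), where x·y is the number of positions in which both x and y have a 1.
|00⟩: (-0.08161 + (-0.3782 + 0.9221i))/2 = (-0.2299 + 0.4611i)
|01⟩: (-0.08161 + (-0.3782 + 0.9221i))/2 = (-0.2299 + 0.4611i)
|10⟩: (-0.08161 - (-0.3782 + 0.9221i))/2 = (0.1483 - 0.4611i)
|11⟩: (-0.08161 - (-0.3782 + 0.9221i))/2 = (0.1483 - 0.4611i)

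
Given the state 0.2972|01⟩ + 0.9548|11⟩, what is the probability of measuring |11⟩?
0.9116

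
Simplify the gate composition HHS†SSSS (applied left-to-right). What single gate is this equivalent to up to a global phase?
S†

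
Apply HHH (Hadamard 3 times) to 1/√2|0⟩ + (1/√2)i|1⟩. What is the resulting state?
(1/2 + (1/2)i)|0⟩ + (1/2 - (1/2)i)|1⟩

H² = I, so H^3 = H: a single Hadamard. With (a, b) = (1/√2, (1/√2)i), H gives ((a + b)/√2, (a − b)/√2) = ((1/2 + (1/2)i), (1/2 - (1/2)i)).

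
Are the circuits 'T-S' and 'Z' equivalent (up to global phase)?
No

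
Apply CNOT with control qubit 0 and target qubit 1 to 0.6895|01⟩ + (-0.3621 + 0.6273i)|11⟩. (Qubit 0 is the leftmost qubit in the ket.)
0.6895|01⟩ + (-0.3621 + 0.6273i)|10⟩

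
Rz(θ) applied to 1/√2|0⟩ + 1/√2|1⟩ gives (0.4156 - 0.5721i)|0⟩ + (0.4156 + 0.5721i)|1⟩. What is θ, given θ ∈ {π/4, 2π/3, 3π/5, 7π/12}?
3π/5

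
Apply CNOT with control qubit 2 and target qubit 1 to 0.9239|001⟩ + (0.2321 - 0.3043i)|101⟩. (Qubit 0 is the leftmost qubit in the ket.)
0.9239|011⟩ + (0.2321 - 0.3043i)|111⟩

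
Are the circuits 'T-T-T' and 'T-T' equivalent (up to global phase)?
No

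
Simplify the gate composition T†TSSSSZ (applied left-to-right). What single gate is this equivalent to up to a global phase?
Z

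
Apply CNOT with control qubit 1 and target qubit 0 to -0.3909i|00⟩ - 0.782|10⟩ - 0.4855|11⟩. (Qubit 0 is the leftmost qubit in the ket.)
-0.3909i|00⟩ - 0.4855|01⟩ - 0.782|10⟩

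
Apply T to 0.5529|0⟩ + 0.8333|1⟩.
0.5529|0⟩ + (0.5892 + 0.5892i)|1⟩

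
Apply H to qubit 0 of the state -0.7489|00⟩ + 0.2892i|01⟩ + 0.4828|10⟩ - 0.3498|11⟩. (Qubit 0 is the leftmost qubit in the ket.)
-0.1882|00⟩ + (-0.2473 + 0.2045i)|01⟩ - 0.8709|10⟩ + (0.2473 + 0.2045i)|11⟩

H on qubit 0 mixes each pair of kets that differ only in qubit 0: amplitudes (a, b) of (|…0…⟩, |…1…⟩) become ((a + b)/√2, (a − b)/√2). Kets absent from the input have amplitude 0.
(|00⟩, |10⟩): (a, b) = (-0.7489, 0.4828) → (-0.1882, -0.8709)
(|01⟩, |11⟩): (a, b) = (0.2892i, -0.3498) → ((-0.2473 + 0.2045i), (0.2473 + 0.2045i))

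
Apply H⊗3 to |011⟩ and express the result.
1/√8|000⟩ - 1/√8|001⟩ - 1/√8|010⟩ + 1/√8|011⟩ + 1/√8|100⟩ - 1/√8|101⟩ - 1/√8|110⟩ + 1/√8|111⟩

H⊗3 gives amp(|y⟩) = (1/2√2) Σ_x (−1)^(x·y) amp(|x⟩), where x·y is the number of positions in which both x and y have a 1.
|000⟩: (1)/(2√2) = 1/√8
|001⟩: (-1)/(2√2) = -1/√8
|010⟩: (-1)/(2√2) = -1/√8
|011⟩: (1)/(2√2) = 1/√8
|100⟩: (1)/(2√2) = 1/√8
|101⟩: (-1)/(2√2) = -1/√8
|110⟩: (-1)/(2√2) = -1/√8
|111⟩: (1)/(2√2) = 1/√8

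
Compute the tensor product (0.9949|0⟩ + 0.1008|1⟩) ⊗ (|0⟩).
0.9949|00⟩ + 0.1008|10⟩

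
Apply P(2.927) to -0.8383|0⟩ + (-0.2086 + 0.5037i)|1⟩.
-0.8383|0⟩ + (0.09655 - 0.5366i)|1⟩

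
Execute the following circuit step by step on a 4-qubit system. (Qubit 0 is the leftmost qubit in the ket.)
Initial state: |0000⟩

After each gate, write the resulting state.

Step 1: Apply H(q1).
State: 1/√2|0000⟩ + 1/√2|0100⟩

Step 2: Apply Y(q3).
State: (1/√2)i|0001⟩ + (1/√2)i|0101⟩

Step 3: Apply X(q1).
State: (1/√2)i|0001⟩ + (1/√2)i|0101⟩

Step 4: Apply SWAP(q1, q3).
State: (1/√2)i|0100⟩ + (1/√2)i|0101⟩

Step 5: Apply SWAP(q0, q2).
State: (1/√2)i|0100⟩ + (1/√2)i|0101⟩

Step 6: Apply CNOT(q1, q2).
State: (1/√2)i|0110⟩ + (1/√2)i|0111⟩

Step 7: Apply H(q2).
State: (1/2)i|0100⟩ + (1/2)i|0101⟩ - (1/2)i|0110⟩ - (1/2)i|0111⟩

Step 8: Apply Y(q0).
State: -1/2|1100⟩ - 1/2|1101⟩ + 1/2|1110⟩ + 1/2|1111⟩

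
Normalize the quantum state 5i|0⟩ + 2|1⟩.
0.9285i|0⟩ + 0.3714|1⟩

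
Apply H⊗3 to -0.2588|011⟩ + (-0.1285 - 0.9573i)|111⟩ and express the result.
(-0.1369 - 0.3385i)|000⟩ + (0.1369 + 0.3385i)|001⟩ + (0.1369 + 0.3385i)|010⟩ + (-0.1369 - 0.3385i)|011⟩ + (-0.04607 + 0.3385i)|100⟩ + (0.04607 - 0.3385i)|101⟩ + (0.04607 - 0.3385i)|110⟩ + (-0.04607 + 0.3385i)|111⟩

H⊗3 gives amp(|y⟩) = (1/2√2) Σ_x (−1)^(x·y) amp(|x⟩), where x·y is the number of positions in which both x and y have a 1.
|000⟩: (-0.2588 + (-0.1285 - 0.9573i))/(2√2) = (-0.1369 - 0.3385i)
|001⟩: (0.2588 - (-0.1285 - 0.9573i))/(2√2) = (0.1369 + 0.3385i)
|010⟩: (0.2588 - (-0.1285 - 0.9573i))/(2√2) = (0.1369 + 0.3385i)
|011⟩: (-0.2588 + (-0.1285 - 0.9573i))/(2√2) = (-0.1369 - 0.3385i)
|100⟩: (-0.2588 - (-0.1285 - 0.9573i))/(2√2) = (-0.04607 + 0.3385i)
|101⟩: (0.2588 + (-0.1285 - 0.9573i))/(2√2) = (0.04607 - 0.3385i)
|110⟩: (0.2588 + (-0.1285 - 0.9573i))/(2√2) = (0.04607 - 0.3385i)
|111⟩: (-0.2588 - (-0.1285 - 0.9573i))/(2√2) = (-0.04607 + 0.3385i)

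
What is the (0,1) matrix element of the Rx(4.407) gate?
-0.8064i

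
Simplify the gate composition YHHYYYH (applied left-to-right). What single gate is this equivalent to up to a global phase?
H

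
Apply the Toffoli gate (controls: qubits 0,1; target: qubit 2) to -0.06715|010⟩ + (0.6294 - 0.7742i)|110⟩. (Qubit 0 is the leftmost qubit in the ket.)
-0.06715|010⟩ + (0.6294 - 0.7742i)|111⟩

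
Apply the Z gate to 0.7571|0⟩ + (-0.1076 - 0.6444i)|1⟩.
0.7571|0⟩ + (0.1076 + 0.6444i)|1⟩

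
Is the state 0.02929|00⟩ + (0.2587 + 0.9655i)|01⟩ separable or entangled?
Separable

Writing the state as a|00⟩ + b|01⟩ + c|10⟩ + d|11⟩, it is a product state iff ad − bc = 0.
Here (a, b, c, d) = (0.02929, (0.2587 + 0.9655i), 0, 0): ad − bc = (0.02929)(0) − (0.2587 + 0.9655i)(0) = 0, so the state is separable.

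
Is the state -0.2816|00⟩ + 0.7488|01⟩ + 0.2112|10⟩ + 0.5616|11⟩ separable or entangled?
Entangled

Writing the state as a|00⟩ + b|01⟩ + c|10⟩ + d|11⟩, it is a product state iff ad − bc = 0.
Here (a, b, c, d) = (-0.2816, 0.7488, 0.2112, 0.5616): ad − bc = (-0.2816)(0.5616) − (0.7488)(0.2112) = -0.3163 ≠ 0, so the state is entangled.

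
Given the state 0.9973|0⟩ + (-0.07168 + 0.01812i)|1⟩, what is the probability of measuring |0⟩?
0.9946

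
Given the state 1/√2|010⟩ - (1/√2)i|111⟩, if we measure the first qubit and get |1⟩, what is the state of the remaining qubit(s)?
-i|11⟩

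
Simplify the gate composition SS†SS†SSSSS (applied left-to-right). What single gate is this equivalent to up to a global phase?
S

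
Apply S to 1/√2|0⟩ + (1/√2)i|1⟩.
1/√2|0⟩ - 1/√2|1⟩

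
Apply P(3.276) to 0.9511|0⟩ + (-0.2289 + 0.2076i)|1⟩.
0.9511|0⟩ + (0.2547 - 0.1751i)|1⟩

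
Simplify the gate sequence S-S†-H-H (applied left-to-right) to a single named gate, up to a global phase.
I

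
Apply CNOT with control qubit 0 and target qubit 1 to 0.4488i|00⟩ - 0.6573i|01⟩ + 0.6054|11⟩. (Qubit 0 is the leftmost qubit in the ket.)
0.4488i|00⟩ - 0.6573i|01⟩ + 0.6054|10⟩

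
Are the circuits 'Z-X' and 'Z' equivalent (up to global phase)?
No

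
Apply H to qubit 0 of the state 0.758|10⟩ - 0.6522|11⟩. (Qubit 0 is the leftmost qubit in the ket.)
0.536|00⟩ - 0.4612|01⟩ - 0.536|10⟩ + 0.4612|11⟩

H on qubit 0 mixes each pair of kets that differ only in qubit 0: amplitudes (a, b) of (|…0…⟩, |…1…⟩) become ((a + b)/√2, (a − b)/√2). Kets absent from the input have amplitude 0.
(|00⟩, |10⟩): (a, b) = (0, 0.758) → (0.536, -0.536)
(|01⟩, |11⟩): (a, b) = (0, -0.6522) → (-0.4612, 0.4612)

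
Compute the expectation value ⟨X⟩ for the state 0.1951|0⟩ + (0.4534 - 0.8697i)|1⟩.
0.1769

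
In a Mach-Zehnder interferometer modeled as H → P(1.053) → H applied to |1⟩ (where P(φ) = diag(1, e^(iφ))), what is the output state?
(0.2525 - 0.4345i)|0⟩ + (0.7475 + 0.4345i)|1⟩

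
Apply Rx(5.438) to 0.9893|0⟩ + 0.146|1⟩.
(-0.9023 - 0.05988i)|0⟩ + (-0.1332 - 0.4057i)|1⟩

Rx(5.438) = [[cos(θ/2), −i·sin(θ/2)], [−i·sin(θ/2), cos(θ/2)]]; θ = 5.438, cos(θ/2) ≈ -0.912029, sin(θ/2) ≈ 0.410126.
With a = amp(|0⟩) = 0.9893 and b = amp(|1⟩) = 0.146:
new amp(|0⟩) = (-0.912029)·a + (-0.410126i)·b = (-0.9023 - 0.05988i)
new amp(|1⟩) = (-0.410126i)·a + (-0.912029)·b = (-0.1332 - 0.4057i)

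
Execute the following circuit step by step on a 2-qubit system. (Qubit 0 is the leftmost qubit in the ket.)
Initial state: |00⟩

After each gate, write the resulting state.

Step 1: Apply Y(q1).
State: i|01⟩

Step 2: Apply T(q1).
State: (-1/√2 + (1/√2)i)|01⟩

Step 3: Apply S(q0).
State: (-1/√2 + (1/√2)i)|01⟩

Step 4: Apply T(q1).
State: -|01⟩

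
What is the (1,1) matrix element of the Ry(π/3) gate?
0.866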